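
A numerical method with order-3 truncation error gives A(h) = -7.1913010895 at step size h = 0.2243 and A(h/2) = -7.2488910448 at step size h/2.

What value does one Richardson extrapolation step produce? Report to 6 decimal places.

With r = 3 the leading error scales as h^3, so the weight is 2^3 = 8.
2^3·A(h/2) = -57.9911283584; minus A(h) gives -50.7998272689.
(-50.7998272689) ÷ 7 = -7.2571181813

-7.257118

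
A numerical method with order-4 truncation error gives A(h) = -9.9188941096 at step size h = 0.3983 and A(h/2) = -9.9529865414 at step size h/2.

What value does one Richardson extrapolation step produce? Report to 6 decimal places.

r = 4: numerator weight 16, denominator 15.
Weighted: (-159.2477846624) − (-9.9188941096) = -149.3288905528
(16×(-9.9529865414) − (-9.9188941096))/(16 − 1) = -9.9552593702

-9.955259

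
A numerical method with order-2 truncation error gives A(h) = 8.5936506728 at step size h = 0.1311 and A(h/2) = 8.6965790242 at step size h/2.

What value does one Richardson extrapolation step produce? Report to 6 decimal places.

Error is O(h^2); halving h shrinks it by 2^2 = 4.
Difference of the inputs: 8.6965790242 − 8.5936506728 = 0.1029283514
Divide by 2^2 − 1 = 3: 0.1029283514/3 = 0.0343094505
R = A(h/2) + (A(h/2) − A(h))/3 = 8.6965790242 + 0.0343094505 = 8.7308884747
Gap between inputs: 1.029e-01; correction applied: +0.0343094505.

8.730888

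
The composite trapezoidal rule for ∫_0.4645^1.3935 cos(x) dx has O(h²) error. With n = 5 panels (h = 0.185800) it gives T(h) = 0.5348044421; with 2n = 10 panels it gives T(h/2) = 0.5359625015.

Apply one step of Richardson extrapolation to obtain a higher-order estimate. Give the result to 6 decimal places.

0.536349

With r = 2 the leading error scales as h^2, so the weight is 2^2 = 4.
Weighted: 2.1438500060 − 0.5348044421 = 1.6090455639
Extrapolated: 1.6090455639 / 3 = 0.5363485213
Correction |R − A(h/2)| = 3.860e-04; gap |A(h/2) − A(h)| = 1.158e-03.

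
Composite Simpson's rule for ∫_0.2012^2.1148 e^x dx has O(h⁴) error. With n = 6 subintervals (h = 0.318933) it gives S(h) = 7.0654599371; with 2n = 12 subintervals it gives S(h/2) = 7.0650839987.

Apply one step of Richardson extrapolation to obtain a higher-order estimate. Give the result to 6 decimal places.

Order 4 gives 2^r = 16 and 2^r − 1 = 15.
16*7.0650839987 = 113.0413439792; 113.0413439792 − 7.0654599371 = 105.9758840421
Denominator 16 − 1 = 15.
R = 105.9758840421/15 = 7.0650589361

7.065059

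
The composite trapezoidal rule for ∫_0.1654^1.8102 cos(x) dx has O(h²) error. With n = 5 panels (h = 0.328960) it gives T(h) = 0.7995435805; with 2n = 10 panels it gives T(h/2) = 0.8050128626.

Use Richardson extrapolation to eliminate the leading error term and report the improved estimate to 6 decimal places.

r = 2: numerator weight 4, denominator 3.
Numerator 4·A(h/2) − A(h) = 4·0.8050128626 − 0.7995435805 = 2.4205078699
R = 2.4205078699/3 = 0.8068359566
Gap between inputs: 5.469e-03; correction applied: +0.0018230940.

0.806836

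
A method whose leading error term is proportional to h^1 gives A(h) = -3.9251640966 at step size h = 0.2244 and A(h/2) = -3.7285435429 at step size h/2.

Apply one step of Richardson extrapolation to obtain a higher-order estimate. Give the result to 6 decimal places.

r = 1: numerator weight 2, denominator 1.
Top: 2(-3.7285435429) − (-3.9251640966) = -3.5319229892
(2·(-3.7285435429) − (-3.9251640966))/(2 − 1) = -3.5319229892

-3.531923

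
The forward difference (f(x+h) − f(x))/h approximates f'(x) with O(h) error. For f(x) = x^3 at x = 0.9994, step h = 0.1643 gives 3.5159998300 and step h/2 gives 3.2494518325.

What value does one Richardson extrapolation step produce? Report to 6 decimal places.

Method order is 1; weight 2^1 = 2.
2×3.2494518325 = 6.4989036650; subtract 3.5159998300 → 2.9829038350
2.9829038350 ÷ 1 = 2.9829038350

2.982904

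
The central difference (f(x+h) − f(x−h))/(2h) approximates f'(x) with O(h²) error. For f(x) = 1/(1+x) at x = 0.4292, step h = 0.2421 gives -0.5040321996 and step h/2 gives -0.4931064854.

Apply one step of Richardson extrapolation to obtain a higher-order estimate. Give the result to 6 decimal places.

-0.489465

r = 2: numerator weight 4, denominator 3.
4 × (-0.4931064854) = -1.9724259416; subtract (-0.5040321996) → -1.4683937420
Denominator 4 − 1 = 3.
So the Richardson estimate is -0.4894645807.
Shift from A(h/2): +0.0036419047.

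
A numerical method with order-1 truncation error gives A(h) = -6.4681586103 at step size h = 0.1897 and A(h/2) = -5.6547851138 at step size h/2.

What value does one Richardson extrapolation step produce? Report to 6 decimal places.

-4.841412

r = 1, so 2^r = 2.
Numerator 2·A(h/2) − A(h) = 2·(-5.6547851138) − (-6.4681586103) = -4.8414116173
(2·(-5.6547851138) − (-6.4681586103))/(2 − 1) = -4.8414116173
Shift from A(h/2): +0.8133734965.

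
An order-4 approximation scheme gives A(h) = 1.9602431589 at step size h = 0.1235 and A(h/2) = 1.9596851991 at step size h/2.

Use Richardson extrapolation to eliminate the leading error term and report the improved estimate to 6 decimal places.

1.959648

The method has order 4: 2^4 = 16.
16·1.9596851991 = 31.3549631856; 31.3549631856 − 1.9602431589 = 29.3947200267
Denominator 16 − 1 = 15.
(16·1.9596851991 − 1.9602431589)/(16 − 1) = 1.9596480018
Shift from A(h/2): −0.0000371973.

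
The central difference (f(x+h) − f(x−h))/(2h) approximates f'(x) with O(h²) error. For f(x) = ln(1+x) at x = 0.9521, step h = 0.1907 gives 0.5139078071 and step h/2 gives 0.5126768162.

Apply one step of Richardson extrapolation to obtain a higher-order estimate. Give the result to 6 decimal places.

0.512266

Leading term ∝ h^2; use weight 4 = 2^2.
A(h/2) − A(h) = 0.5126768162 − 0.5139078071 = -0.0012309909
Correction (A(h/2) − A(h))/(4 − 1) = (-0.0012309909)/3 = -0.0004103303
R = 0.5126768162 − 0.0004103303 = 0.5122664859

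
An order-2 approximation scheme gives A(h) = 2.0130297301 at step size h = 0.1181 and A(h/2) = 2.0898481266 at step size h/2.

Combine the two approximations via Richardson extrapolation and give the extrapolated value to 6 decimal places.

With r = 2 the leading error scales as h^2, so the weight is 2^2 = 4.
4·2.0898481266 = 8.3593925064; subtract 2.0130297301 → 6.3463627763
6.3463627763 ÷ 3 = 2.1154542588

2.115454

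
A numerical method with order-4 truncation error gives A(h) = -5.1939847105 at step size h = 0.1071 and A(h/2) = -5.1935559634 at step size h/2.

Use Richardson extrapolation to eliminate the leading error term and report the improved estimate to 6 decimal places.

r = 4, so 2^r = 16.
Difference of the inputs: -5.1935559634 − (-5.1939847105) = 0.0004287471
Divide by 2^4 − 1 = 15: 0.0004287471/15 = 0.0000285831
R = A(h/2) + (A(h/2) − A(h))/15 = -5.1935559634 + 0.0000285831 = -5.1935273803
Gap between inputs: 4.287e-04; correction applied: +0.0000285831.

-5.193527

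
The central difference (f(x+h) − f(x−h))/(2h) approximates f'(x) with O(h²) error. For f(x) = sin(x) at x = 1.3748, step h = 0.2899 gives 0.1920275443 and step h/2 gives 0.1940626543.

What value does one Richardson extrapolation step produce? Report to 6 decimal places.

Error is O(h^2); halving h shrinks it by 2^2 = 4.
2^2 × A(h/2) = 0.7762506172; minus A(h) gives 0.5842230729.
(4 × 0.1940626543 − 0.1920275443)/(4 − 1) = 0.1947410243
Gap between inputs: 2.035e-03; correction applied: +0.0006783700.

0.194741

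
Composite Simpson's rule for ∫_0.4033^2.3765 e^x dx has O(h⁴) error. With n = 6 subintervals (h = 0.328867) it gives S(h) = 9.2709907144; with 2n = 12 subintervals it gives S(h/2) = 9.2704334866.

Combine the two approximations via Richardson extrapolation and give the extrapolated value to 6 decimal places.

9.270396

The method has order 4: 2^4 = 16.
16×9.2704334866 = 148.3269357856; subtract 9.2709907144 → 139.0559450712
R = 139.0559450712/15 = 9.2703963381
Shift from A(h/2): −0.0000371485.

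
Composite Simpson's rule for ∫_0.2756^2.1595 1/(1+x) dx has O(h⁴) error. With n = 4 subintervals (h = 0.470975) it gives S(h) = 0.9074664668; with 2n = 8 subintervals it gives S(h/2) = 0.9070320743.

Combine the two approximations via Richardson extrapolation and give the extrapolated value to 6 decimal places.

r = 4: numerator weight 16, denominator 15.
Weighted: 14.5125131888 − 0.9074664668 = 13.6050467220
(16·0.9070320743 − 0.9074664668)/(16 − 1) = 0.9070031148

0.907003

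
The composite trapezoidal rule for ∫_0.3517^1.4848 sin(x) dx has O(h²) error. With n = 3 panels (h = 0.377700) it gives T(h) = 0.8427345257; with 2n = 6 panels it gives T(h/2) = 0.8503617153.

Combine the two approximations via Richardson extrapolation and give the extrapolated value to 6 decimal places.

r = 2: numerator weight 4, denominator 3.
4 × 0.8503617153 − 0.8427345257 = 2.5587123355
Denominator 4 − 1 = 3.
(4 × 0.8503617153 − 0.8427345257)/(4 − 1) = 0.8529041118
Correction |R − A(h/2)| = 2.542e-03; gap |A(h/2) − A(h)| = 7.627e-03.

0.852904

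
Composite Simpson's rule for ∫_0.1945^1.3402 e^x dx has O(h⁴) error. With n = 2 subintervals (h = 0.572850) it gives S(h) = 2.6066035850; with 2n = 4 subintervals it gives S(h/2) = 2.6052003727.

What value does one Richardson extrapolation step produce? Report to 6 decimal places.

Error is O(h^4); halving h shrinks it by 2^4 = 16.
16 × 2.6052003727 − 2.6066035850 = 39.0766023782
Denominator 16 − 1 = 15.
So the Richardson estimate is 2.6051068252.

2.605107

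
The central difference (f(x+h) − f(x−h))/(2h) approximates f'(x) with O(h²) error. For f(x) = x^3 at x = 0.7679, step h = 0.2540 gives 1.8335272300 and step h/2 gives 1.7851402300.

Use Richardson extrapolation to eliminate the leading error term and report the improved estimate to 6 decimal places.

The method has order 2: 2^2 = 4.
Numerator 4·A(h/2) − A(h) = 4·1.7851402300 − 1.8335272300 = 5.3070336900
R = 5.3070336900/3 = 1.7690112300

1.769011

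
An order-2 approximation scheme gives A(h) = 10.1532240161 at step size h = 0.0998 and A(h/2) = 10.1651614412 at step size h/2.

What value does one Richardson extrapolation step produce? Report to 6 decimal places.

10.169141

The method has order 2: 2^2 = 4.
Numerator 4*A(h/2) − A(h) = 4*10.1651614412 − 10.1532240161 = 30.5074217487
Extrapolated: 30.5074217487 / 3 = 10.1691405829
Correction |R − A(h/2)| = 3.979e-03; gap |A(h/2) − A(h)| = 1.194e-02.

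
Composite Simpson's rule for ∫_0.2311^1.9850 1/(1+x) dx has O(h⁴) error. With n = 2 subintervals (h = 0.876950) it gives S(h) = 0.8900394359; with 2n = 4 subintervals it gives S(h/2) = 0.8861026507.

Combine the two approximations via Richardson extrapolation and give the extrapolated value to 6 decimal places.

0.885840

Leading term ∝ h^4; use weight 16 = 2^4.
Weighted: 14.1776424112 − 0.8900394359 = 13.2876029753
Divide by 2^4 − 1 = 15.
(16×0.8861026507 − 0.8900394359)/(16 − 1) = 0.8858401984
Correction |R − A(h/2)| = 2.625e-04; gap |A(h/2) − A(h)| = 3.937e-03.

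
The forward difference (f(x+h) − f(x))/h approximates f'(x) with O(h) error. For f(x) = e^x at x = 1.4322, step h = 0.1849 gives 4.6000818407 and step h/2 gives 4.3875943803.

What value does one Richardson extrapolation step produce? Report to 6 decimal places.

r = 1, so 2^r = 2.
2 × 4.3875943803 = 8.7751887606; subtract 4.6000818407 → 4.1751069199
Denominator 2 − 1 = 1.
4.1751069199 ÷ 1 = 4.1751069199

4.175107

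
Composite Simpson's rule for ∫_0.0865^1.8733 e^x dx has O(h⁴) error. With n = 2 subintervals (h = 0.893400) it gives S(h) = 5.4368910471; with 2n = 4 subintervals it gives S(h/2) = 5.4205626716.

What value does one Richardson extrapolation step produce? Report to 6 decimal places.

Method order is 4; weight 2^4 = 16.
Weighted: 86.7290027456 − 5.4368910471 = 81.2921116985
Divide by 2^4 − 1 = 15.
(16 × 5.4205626716 − 5.4368910471)/(16 − 1) = 5.4194741132
Gap between inputs: 1.633e-02; correction applied: −0.0010885584.

5.419474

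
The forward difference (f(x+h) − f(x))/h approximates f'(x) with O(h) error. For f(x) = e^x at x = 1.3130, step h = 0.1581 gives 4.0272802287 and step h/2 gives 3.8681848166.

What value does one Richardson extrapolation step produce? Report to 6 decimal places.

Order 1 gives 2^r = 2 and 2^r − 1 = 1.
2×3.8681848166 − 4.0272802287 = 3.7090894045
3.7090894045 ÷ 1 = 3.7090894045

3.709089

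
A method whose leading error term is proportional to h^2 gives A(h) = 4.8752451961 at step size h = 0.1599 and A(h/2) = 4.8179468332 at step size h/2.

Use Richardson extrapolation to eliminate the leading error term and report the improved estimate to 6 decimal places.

The method has order 2: 2^2 = 4.
Weighted: 19.2717873328 − 4.8752451961 = 14.3965421367
Denominator 4 − 1 = 3.
(4 × 4.8179468332 − 4.8752451961)/(4 − 1) = 4.7988473789

4.798847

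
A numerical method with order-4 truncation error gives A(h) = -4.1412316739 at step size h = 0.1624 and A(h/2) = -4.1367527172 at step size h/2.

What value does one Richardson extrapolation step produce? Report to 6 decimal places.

-4.136454

r = 4: numerator weight 16, denominator 15.
Difference of the inputs: -4.1367527172 − (-4.1412316739) = 0.0044789567
Divide by 2^4 − 1 = 15: 0.0044789567/15 = 0.0002985971
R = A(h/2) + (A(h/2) − A(h))/15 = -4.1367527172 + 0.0002985971 = -4.1364541201
Correction |R − A(h/2)| = 2.986e-04; gap |A(h/2) − A(h)| = 4.479e-03.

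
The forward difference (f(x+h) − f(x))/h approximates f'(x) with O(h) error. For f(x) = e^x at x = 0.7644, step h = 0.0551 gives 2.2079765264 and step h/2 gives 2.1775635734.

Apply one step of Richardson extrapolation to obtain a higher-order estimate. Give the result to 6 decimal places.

2.147151

The method has order 1: 2^1 = 2.
2 × 2.1775635734 = 4.3551271468; subtract 2.2079765264 → 2.1471506204
Denominator 2 − 1 = 1.
2.1471506204 ÷ 1 = 2.1471506204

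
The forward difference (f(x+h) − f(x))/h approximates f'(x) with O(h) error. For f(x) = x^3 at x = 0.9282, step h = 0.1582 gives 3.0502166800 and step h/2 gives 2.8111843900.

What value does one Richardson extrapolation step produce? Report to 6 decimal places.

Error is O(h^1); halving h shrinks it by 2^1 = 2.
2*2.8111843900 = 5.6223687800; subtract 3.0502166800 → 2.5721521000
(2*2.8111843900 − 3.0502166800)/(2 − 1) = 2.5721521000

2.572152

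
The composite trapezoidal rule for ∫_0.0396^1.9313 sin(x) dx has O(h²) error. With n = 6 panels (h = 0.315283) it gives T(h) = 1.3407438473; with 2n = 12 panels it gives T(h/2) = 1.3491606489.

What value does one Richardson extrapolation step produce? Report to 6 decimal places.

1.351966

Leading term ∝ h^2; use weight 4 = 2^2.
4×1.3491606489 = 5.3966425956; subtract 1.3407438473 → 4.0558987483
R = 4.0558987483/3 = 1.3519662494
Gap between inputs: 8.417e-03; correction applied: +0.0028056005.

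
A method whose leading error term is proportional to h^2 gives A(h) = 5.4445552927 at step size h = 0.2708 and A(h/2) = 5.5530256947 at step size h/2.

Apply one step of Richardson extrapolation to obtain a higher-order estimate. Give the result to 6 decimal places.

5.589182

Method order is 2; weight 2^2 = 4.
Weighted: 22.2121027788 − 5.4445552927 = 16.7675474861
Divide by 2^2 − 1 = 3.
So the Richardson estimate is 5.5891824954.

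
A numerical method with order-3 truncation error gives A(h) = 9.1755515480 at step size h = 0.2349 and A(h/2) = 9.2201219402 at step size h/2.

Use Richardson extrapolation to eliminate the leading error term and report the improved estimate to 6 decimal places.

9.226489

r = 3, so 2^r = 8.
Weighted: 73.7609755216 − 9.1755515480 = 64.5854239736
(8×9.2201219402 − 9.1755515480)/(8 − 1) = 9.2264891391
Correction |R − A(h/2)| = 6.367e-03; gap |A(h/2) − A(h)| = 4.457e-02.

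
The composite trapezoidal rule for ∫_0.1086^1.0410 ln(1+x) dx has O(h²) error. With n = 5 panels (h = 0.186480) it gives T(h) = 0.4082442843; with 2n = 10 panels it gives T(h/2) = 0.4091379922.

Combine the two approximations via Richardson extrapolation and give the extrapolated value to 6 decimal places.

Method order is 2; weight 2^2 = 4.
Numerator 4×A(h/2) − A(h) = 4×0.4091379922 − 0.4082442843 = 1.2283076845
Divide by 2^2 − 1 = 3.
1.2283076845 ÷ 3 = 0.4094358948

0.409436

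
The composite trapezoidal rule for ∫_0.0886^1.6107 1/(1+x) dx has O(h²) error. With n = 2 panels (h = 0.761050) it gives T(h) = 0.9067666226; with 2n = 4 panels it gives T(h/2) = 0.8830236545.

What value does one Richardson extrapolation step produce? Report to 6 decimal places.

0.875109

r = 2: numerator weight 4, denominator 3.
A(h/2) − A(h) = 0.8830236545 − 0.9067666226 = -0.0237429681
Divide by 2^2 − 1 = 3: (-0.0237429681)/3 = -0.0079143227
R = 0.8830236545 − 0.0079143227 = 0.8751093318
Shift from A(h/2): −0.0079143227.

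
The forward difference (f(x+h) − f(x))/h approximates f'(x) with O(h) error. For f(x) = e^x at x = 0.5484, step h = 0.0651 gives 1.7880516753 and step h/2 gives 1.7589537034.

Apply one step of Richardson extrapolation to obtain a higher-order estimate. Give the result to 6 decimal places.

1.729856

r = 1: numerator weight 2, denominator 1.
Weighted: 3.5179074068 − 1.7880516753 = 1.7298557315
R = 1.7298557315/1 = 1.7298557315
Correction |R − A(h/2)| = 2.910e-02; gap |A(h/2) − A(h)| = 2.910e-02.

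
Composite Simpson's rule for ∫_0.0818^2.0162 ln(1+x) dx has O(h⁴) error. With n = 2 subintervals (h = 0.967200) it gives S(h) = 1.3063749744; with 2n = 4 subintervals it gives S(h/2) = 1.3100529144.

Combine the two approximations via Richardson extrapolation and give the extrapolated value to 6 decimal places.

r = 4, so 2^r = 16.
16*1.3100529144 = 20.9608466304; subtract 1.3063749744 → 19.6544716560
Denominator 16 − 1 = 15.
So the Richardson estimate is 1.3102981104.
Correction |R − A(h/2)| = 2.452e-04; gap |A(h/2) − A(h)| = 3.678e-03.

1.310298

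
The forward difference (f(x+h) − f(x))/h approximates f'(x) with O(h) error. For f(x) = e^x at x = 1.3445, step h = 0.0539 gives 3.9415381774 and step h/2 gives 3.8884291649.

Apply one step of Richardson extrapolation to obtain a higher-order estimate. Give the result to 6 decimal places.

With r = 1 the leading error scales as h^1, so the weight is 2^1 = 2.
2^1*A(h/2) = 7.7768583298; minus A(h) gives 3.8353201524.
Extrapolated: 3.8353201524 / 1 = 3.8353201524

3.835320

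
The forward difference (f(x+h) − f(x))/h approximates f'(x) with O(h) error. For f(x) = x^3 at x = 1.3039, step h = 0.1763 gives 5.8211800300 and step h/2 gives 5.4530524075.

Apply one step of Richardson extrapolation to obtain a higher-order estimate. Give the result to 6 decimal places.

5.084925

The method has order 1: 2^1 = 2.
Numerator 2 × A(h/2) − A(h) = 2 × 5.4530524075 − 5.8211800300 = 5.0849247850
Divide by 2^1 − 1 = 1.
(2 × 5.4530524075 − 5.8211800300)/(2 − 1) = 5.0849247850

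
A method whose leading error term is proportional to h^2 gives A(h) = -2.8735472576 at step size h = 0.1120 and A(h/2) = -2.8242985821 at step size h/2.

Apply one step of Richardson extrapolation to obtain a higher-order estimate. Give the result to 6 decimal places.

Leading term ∝ h^2; use weight 4 = 2^2.
Top: 4(-2.8242985821) − (-2.8735472576) = -8.4236470708
Divide by 2^2 − 1 = 3.
(4·(-2.8242985821) − (-2.8735472576))/(4 − 1) = -2.8078823569
Correction |R − A(h/2)| = 1.642e-02; gap |A(h/2) − A(h)| = 4.925e-02.

-2.807882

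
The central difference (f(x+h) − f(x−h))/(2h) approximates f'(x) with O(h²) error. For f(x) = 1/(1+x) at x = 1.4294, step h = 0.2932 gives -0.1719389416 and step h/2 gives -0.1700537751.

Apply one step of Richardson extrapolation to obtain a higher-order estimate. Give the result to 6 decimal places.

Error is O(h^2); halving h shrinks it by 2^2 = 4.
4×(-0.1700537751) = -0.6802151004; subtract (-0.1719389416) → -0.5082761588
(-0.5082761588) ÷ 3 = -0.1694253863
Gap between inputs: 1.885e-03; correction applied: +0.0006283888.

-0.169425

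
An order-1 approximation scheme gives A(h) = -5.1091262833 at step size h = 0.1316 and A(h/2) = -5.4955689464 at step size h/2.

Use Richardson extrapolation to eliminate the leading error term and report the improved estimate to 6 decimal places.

-5.882012

Leading term ∝ h^1; use weight 2 = 2^1.
Difference of the inputs: -5.4955689464 − (-5.1091262833) = -0.3864426631
Divide by 2^1 − 1 = 1: (-0.3864426631)/1 = -0.3864426631
R = A(h/2) + (A(h/2) − A(h))/1 = -5.4955689464 − 0.3864426631 = -5.8820116095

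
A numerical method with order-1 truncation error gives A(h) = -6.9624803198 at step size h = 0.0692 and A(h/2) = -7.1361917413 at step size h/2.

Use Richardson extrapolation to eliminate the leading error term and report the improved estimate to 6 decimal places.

The method has order 1: 2^1 = 2.
Numerator 2·A(h/2) − A(h) = 2·(-7.1361917413) − (-6.9624803198) = -7.3099031628
Extrapolated: (-7.3099031628) / 1 = -7.3099031628
Gap between inputs: 1.737e-01; correction applied: −0.1737114215.

-7.309903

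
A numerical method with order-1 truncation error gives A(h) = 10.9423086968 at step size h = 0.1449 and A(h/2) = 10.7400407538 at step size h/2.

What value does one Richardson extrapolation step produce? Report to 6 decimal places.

Leading term ∝ h^1; use weight 2 = 2^1.
Numerator 2 × A(h/2) − A(h) = 2 × 10.7400407538 − 10.9423086968 = 10.5377728108
Extrapolated: 10.5377728108 / 1 = 10.5377728108
Gap between inputs: 2.023e-01; correction applied: −0.2022679430.

10.537773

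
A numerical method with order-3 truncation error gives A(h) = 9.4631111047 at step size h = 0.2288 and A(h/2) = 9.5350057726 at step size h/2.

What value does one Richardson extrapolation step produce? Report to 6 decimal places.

Error is O(h^3); halving h shrinks it by 2^3 = 8.
8 × 9.5350057726 = 76.2800461808; 76.2800461808 − 9.4631111047 = 66.8169350761
66.8169350761 ÷ 7 = 9.5452764394
Gap between inputs: 7.189e-02; correction applied: +0.0102706668.

9.545276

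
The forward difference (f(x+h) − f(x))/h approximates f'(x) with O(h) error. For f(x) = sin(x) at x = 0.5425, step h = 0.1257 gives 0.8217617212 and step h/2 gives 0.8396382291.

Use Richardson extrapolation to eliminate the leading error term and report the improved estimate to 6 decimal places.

Method order is 1; weight 2^1 = 2.
Weighted: 1.6792764582 − 0.8217617212 = 0.8575147370
Divide by 2^1 − 1 = 1.
So the Richardson estimate is 0.8575147370.

0.857515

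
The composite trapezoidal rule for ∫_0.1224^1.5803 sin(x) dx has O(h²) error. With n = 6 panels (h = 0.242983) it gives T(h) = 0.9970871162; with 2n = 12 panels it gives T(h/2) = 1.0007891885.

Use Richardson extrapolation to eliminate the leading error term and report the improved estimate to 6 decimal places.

1.002023

With r = 2 the leading error scales as h^2, so the weight is 2^2 = 4.
2^2*A(h/2) = 4.0031567540; minus A(h) gives 3.0060696378.
(4*1.0007891885 − 0.9970871162)/(4 − 1) = 1.0020232126
Gap between inputs: 3.702e-03; correction applied: +0.0012340241.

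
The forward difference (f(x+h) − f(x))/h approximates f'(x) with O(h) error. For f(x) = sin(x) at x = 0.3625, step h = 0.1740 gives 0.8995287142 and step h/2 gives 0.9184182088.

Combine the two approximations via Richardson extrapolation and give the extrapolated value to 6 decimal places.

r = 1: numerator weight 2, denominator 1.
2×0.9184182088 = 1.8368364176; subtract 0.8995287142 → 0.9373077034
Divide by 2^1 − 1 = 1.
(2×0.9184182088 − 0.8995287142)/(2 − 1) = 0.9373077034

0.937308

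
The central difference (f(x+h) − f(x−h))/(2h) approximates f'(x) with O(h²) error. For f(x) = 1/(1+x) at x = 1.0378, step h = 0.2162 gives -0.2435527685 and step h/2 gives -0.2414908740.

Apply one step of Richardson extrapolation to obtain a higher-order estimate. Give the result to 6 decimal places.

-0.240804

Method order is 2; weight 2^2 = 4.
4·(-0.2414908740) = -0.9659634960; subtract (-0.2435527685) → -0.7224107275
(-0.7224107275) ÷ 3 = -0.2408035758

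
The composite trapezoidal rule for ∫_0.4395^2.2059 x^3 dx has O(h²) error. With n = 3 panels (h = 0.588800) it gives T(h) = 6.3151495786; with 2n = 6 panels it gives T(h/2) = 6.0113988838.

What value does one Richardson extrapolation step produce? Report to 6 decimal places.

5.910149

With r = 2 the leading error scales as h^2, so the weight is 2^2 = 4.
Weighted: 24.0455955352 − 6.3151495786 = 17.7304459566
17.7304459566 ÷ 3 = 5.9101486522
Correction |R − A(h/2)| = 1.013e-01; gap |A(h/2) − A(h)| = 3.038e-01.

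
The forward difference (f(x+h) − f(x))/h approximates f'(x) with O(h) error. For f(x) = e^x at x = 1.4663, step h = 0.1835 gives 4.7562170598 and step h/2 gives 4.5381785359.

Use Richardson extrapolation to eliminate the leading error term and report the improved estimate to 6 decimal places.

4.320140

Leading term ∝ h^1; use weight 2 = 2^1.
Numerator 2×A(h/2) − A(h) = 2×4.5381785359 − 4.7562170598 = 4.3201400120
R = 4.3201400120/1 = 4.3201400120
Correction |R − A(h/2)| = 2.180e-01; gap |A(h/2) − A(h)| = 2.180e-01.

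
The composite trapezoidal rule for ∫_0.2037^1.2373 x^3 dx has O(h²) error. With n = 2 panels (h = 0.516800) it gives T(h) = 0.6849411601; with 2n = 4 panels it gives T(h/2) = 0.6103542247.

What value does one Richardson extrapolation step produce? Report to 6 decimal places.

Error is O(h^2); halving h shrinks it by 2^2 = 4.
Numerator 4*A(h/2) − A(h) = 4*0.6103542247 − 0.6849411601 = 1.7564757387
Denominator 4 − 1 = 3.
So the Richardson estimate is 0.5854919129.
Gap between inputs: 7.459e-02; correction applied: −0.0248623118.

0.585492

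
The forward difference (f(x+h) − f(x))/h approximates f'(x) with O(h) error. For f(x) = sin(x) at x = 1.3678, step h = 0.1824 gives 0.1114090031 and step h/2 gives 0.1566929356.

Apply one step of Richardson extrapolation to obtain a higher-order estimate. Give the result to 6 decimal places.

r = 1, so 2^r = 2.
2·0.1566929356 = 0.3133858712; 0.3133858712 − 0.1114090031 = 0.2019768681
0.2019768681 ÷ 1 = 0.2019768681

0.201977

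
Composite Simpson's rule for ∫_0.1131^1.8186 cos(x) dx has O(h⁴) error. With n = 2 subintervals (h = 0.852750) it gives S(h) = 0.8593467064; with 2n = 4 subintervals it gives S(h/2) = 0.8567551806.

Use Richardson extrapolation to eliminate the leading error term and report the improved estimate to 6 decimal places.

r = 4, so 2^r = 16.
16 × 0.8567551806 = 13.7080828896; subtract 0.8593467064 → 12.8487361832
Extrapolated: 12.8487361832 / 15 = 0.8565824122
Shift from A(h/2): −0.0001727684.

0.856582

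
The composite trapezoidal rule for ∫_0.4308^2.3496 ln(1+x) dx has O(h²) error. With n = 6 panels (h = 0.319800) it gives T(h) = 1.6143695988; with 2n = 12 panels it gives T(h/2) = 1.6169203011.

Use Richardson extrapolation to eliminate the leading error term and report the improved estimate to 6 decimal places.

1.617771

The method has order 2: 2^2 = 4.
4·1.6169203011 − 1.6143695988 = 4.8533116056
Denominator 4 − 1 = 3.
4.8533116056 ÷ 3 = 1.6177705352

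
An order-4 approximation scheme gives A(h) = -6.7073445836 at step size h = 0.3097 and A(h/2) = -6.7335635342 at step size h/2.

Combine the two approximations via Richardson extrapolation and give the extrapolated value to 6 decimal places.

-6.735311

Order 4 gives 2^r = 16 and 2^r − 1 = 15.
16*(-6.7335635342) = -107.7370165472; (-107.7370165472) − (-6.7073445836) = -101.0296719636
Extrapolated: (-101.0296719636) / 15 = -6.7353114642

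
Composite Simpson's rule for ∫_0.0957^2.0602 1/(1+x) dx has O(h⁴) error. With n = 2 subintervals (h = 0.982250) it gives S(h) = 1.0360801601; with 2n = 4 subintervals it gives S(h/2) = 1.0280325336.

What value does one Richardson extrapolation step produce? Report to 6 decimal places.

The method has order 4: 2^4 = 16.
A(h/2) − A(h) = 1.0280325336 − 1.0360801601 = -0.0080476265
Divide by 2^4 − 1 = 15: (-0.0080476265)/15 = -0.0005365084
R = A(h/2) + (A(h/2) − A(h))/15 = 1.0280325336 − 0.0005365084 = 1.0274960252

1.027496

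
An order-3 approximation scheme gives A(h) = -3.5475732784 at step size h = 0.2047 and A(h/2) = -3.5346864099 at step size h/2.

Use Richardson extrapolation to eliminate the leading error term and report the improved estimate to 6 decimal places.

-3.532845

Method order is 3; weight 2^3 = 8.
2^3·A(h/2) = -28.2774912792; minus A(h) gives -24.7299180008.
Denominator 8 − 1 = 7.
So the Richardson estimate is -3.5328454287.
Correction |R − A(h/2)| = 1.841e-03; gap |A(h/2) − A(h)| = 1.289e-02.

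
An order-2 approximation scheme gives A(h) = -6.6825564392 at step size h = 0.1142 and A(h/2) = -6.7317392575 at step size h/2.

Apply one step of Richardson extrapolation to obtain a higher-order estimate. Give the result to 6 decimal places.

-6.748134

r = 2: numerator weight 4, denominator 3.
Weighted: (-26.9269570300) − (-6.6825564392) = -20.2444005908
(-20.2444005908) ÷ 3 = -6.7481335303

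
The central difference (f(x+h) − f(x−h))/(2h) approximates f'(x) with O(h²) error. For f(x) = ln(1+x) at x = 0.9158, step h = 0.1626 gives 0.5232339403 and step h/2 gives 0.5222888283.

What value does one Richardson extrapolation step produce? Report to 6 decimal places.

0.521974

r = 2, so 2^r = 4.
Top: 4(0.5222888283) − (0.5232339403) = 1.5659213729
Extrapolated: 1.5659213729 / 3 = 0.5219737910
Gap between inputs: 9.451e-04; correction applied: −0.0003150373.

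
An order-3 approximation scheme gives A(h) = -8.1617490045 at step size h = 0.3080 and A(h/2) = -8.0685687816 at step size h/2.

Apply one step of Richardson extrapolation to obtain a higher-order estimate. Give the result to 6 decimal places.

Error is O(h^3); halving h shrinks it by 2^3 = 8.
A(h/2) − A(h) = -8.0685687816 − (-8.1617490045) = 0.0931802229
Correction (A(h/2) − A(h))/(8 − 1) = 0.0931802229/7 = 0.0133114604
R = A(h/2) + (A(h/2) − A(h))/7 = -8.0685687816 + 0.0133114604 = -8.0552573212

-8.055257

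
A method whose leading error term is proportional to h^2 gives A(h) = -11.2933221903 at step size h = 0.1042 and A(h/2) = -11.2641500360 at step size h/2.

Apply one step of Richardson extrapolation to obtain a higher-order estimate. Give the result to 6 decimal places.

-11.254426

With r = 2 the leading error scales as h^2, so the weight is 2^2 = 4.
Difference of the inputs: -11.2641500360 − (-11.2933221903) = 0.0291721543
Correction (A(h/2) − A(h))/(4 − 1) = 0.0291721543/3 = 0.0097240514
R = -11.2641500360 + 0.0097240514 = -11.2544259846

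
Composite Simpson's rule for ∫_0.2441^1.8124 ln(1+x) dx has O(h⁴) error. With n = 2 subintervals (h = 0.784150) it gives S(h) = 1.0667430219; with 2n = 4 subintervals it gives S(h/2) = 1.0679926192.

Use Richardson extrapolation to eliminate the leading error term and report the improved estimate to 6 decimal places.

1.068076

With r = 4 the leading error scales as h^4, so the weight is 2^4 = 16.
2^4*A(h/2) = 17.0878819072; minus A(h) gives 16.0211388853.
R = 16.0211388853/15 = 1.0680759257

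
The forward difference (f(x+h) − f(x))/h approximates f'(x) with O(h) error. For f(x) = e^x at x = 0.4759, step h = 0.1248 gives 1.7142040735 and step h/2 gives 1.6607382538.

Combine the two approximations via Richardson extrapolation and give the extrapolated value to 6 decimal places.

1.607272

r = 1, so 2^r = 2.
Top: 2(1.6607382538) − (1.7142040735) = 1.6072724341
R = 1.6072724341/1 = 1.6072724341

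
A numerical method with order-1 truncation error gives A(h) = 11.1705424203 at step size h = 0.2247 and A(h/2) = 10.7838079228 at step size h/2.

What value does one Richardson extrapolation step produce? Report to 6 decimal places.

Leading term ∝ h^1; use weight 2 = 2^1.
Numerator 2*A(h/2) − A(h) = 2*10.7838079228 − 11.1705424203 = 10.3970734253
Divide by 2^1 − 1 = 1.
10.3970734253 ÷ 1 = 10.3970734253
Gap between inputs: 3.867e-01; correction applied: −0.3867344975.

10.397073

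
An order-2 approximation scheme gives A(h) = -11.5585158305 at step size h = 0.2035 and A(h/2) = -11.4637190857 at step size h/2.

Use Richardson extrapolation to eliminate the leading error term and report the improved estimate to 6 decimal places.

Order 2 gives 2^r = 4 and 2^r − 1 = 3.
4 × (-11.4637190857) = -45.8548763428; (-45.8548763428) − (-11.5585158305) = -34.2963605123
R = (-34.2963605123)/3 = -11.4321201708
Shift from A(h/2): +0.0315989149.

-11.432120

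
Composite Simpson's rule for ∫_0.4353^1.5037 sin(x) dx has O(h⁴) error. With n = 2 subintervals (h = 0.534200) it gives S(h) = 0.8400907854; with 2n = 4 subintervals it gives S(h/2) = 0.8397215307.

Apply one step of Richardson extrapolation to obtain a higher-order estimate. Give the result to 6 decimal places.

Method order is 4; weight 2^4 = 16.
Weighted: 13.4355444912 − 0.8400907854 = 12.5954537058
Divide by 2^4 − 1 = 15.
R = 12.5954537058/15 = 0.8396969137
Shift from A(h/2): −0.0000246170.

0.839697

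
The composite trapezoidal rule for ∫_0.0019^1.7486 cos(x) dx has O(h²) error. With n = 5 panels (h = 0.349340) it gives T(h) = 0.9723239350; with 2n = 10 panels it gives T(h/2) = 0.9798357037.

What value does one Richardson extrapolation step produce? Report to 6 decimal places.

0.982340

The method has order 2: 2^2 = 4.
4 × 0.9798357037 = 3.9193428148; subtract 0.9723239350 → 2.9470188798
Extrapolated: 2.9470188798 / 3 = 0.9823396266
Shift from A(h/2): +0.0025039229.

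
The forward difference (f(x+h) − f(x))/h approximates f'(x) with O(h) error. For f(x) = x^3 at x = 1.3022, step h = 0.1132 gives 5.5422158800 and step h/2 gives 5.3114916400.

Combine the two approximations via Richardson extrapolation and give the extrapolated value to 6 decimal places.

5.080767

r = 1: numerator weight 2, denominator 1.
Difference of the inputs: 5.3114916400 − 5.5422158800 = -0.2307242400
Divide by 2^1 − 1 = 1: (-0.2307242400)/1 = -0.2307242400
R = A(h/2) + (A(h/2) − A(h))/1 = 5.3114916400 − 0.2307242400 = 5.0807674000
Gap between inputs: 2.307e-01; correction applied: −0.2307242400.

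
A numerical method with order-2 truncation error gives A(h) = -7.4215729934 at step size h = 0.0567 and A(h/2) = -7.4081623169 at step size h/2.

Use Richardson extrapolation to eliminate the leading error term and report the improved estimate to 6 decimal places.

-7.403692

Error is O(h^2); halving h shrinks it by 2^2 = 4.
4×(-7.4081623169) = -29.6326492676; subtract (-7.4215729934) → -22.2110762742
Denominator 4 − 1 = 3.
So the Richardson estimate is -7.4036920914.
Shift from A(h/2): +0.0044702255.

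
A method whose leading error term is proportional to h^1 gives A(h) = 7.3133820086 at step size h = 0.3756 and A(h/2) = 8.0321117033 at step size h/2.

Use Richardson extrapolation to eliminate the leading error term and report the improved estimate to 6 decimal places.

r = 1: numerator weight 2, denominator 1.
A(h/2) − A(h) = 8.0321117033 − 7.3133820086 = 0.7187296947
Correction (A(h/2) − A(h))/(2 − 1) = 0.7187296947/1 = 0.7187296947
R = A(h/2) + (A(h/2) − A(h))/1 = 8.0321117033 + 0.7187296947 = 8.7508413980
Gap between inputs: 7.187e-01; correction applied: +0.7187296947.

8.750841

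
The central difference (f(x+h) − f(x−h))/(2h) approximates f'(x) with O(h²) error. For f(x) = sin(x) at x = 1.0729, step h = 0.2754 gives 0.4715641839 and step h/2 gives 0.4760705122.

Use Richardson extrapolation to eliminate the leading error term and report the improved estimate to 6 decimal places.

Method order is 2; weight 2^2 = 4.
Numerator 4*A(h/2) − A(h) = 4*0.4760705122 − 0.4715641839 = 1.4327178649
Denominator 4 − 1 = 3.
Result: 0.4775726216

0.477573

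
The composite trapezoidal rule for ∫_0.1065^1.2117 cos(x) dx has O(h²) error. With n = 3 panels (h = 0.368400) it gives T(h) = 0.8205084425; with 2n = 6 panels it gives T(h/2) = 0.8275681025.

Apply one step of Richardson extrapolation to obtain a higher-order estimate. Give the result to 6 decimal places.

The method has order 2: 2^2 = 4.
4*0.8275681025 − 0.8205084425 = 2.4897639675
2.4897639675 ÷ 3 = 0.8299213225
Correction |R − A(h/2)| = 2.353e-03; gap |A(h/2) − A(h)| = 7.060e-03.

0.829921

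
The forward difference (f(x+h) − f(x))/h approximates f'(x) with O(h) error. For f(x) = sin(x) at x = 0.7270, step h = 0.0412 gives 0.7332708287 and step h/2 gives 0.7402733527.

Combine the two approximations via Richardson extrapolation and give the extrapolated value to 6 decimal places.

With r = 1 the leading error scales as h^1, so the weight is 2^1 = 2.
2×0.7402733527 = 1.4805467054; subtract 0.7332708287 → 0.7472758767
0.7472758767 ÷ 1 = 0.7472758767

0.747276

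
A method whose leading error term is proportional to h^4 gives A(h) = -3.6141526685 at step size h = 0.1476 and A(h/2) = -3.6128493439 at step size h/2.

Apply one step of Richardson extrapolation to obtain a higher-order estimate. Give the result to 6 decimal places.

Error is O(h^4); halving h shrinks it by 2^4 = 16.
Weighted: (-57.8055895024) − (-3.6141526685) = -54.1914368339
Denominator 16 − 1 = 15.
Result: -3.6127624556

-3.612762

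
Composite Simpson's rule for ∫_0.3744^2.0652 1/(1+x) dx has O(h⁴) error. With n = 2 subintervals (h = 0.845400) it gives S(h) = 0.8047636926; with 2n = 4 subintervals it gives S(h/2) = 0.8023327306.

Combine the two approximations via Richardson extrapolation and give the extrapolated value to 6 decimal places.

0.802171

r = 4: numerator weight 16, denominator 15.
Numerator 16×A(h/2) − A(h) = 16×0.8023327306 − 0.8047636926 = 12.0325599970
Denominator 16 − 1 = 15.
Result: 0.8021706665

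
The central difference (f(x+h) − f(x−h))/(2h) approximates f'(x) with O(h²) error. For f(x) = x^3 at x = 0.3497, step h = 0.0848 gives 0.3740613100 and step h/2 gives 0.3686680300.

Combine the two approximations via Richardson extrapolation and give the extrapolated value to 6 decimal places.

Method order is 2; weight 2^2 = 4.
Numerator 4×A(h/2) − A(h) = 4×0.3686680300 − 0.3740613100 = 1.1006108100
R = 1.1006108100/3 = 0.3668702700
Gap between inputs: 5.393e-03; correction applied: −0.0017977600.

0.366870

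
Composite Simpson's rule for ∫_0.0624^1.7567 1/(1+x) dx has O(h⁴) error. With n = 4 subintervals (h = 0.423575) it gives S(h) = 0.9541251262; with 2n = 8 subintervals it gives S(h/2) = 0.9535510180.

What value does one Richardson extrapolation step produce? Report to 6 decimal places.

Error is O(h^4); halving h shrinks it by 2^4 = 16.
16 × 0.9535510180 = 15.2568162880; 15.2568162880 − 0.9541251262 = 14.3026911618
(16 × 0.9535510180 − 0.9541251262)/(16 − 1) = 0.9535127441

0.953513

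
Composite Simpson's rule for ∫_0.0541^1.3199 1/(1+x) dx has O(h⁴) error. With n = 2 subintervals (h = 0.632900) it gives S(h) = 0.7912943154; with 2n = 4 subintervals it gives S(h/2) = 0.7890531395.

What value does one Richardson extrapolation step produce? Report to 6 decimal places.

Method order is 4; weight 2^4 = 16.
16×0.7890531395 = 12.6248502320; 12.6248502320 − 0.7912943154 = 11.8335559166
Divide by 2^4 − 1 = 15.
R = 11.8335559166/15 = 0.7889037278
Shift from A(h/2): −0.0001494117.

0.788904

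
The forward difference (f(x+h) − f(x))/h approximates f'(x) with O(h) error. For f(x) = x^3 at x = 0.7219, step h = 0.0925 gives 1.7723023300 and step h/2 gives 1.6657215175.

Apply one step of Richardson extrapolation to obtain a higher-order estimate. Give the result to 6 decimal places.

1.559141

r = 1: numerator weight 2, denominator 1.
Weighted: 3.3314430350 − 1.7723023300 = 1.5591407050
Denominator 2 − 1 = 1.
Result: 1.5591407050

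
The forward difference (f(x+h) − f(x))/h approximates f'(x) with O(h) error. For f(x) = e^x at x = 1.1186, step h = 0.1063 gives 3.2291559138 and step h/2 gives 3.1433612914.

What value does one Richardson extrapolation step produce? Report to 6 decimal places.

3.057567

Order 1 gives 2^r = 2 and 2^r − 1 = 1.
2×3.1433612914 − 3.2291559138 = 3.0575666690
Divide by 2^1 − 1 = 1.
3.0575666690 ÷ 1 = 3.0575666690
Gap between inputs: 8.579e-02; correction applied: −0.0857946224.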